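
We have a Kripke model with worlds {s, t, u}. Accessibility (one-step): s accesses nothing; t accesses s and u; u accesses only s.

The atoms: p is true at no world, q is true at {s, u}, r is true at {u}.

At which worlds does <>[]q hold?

{t, u}

s: no successors, so <>[]q fails. ✗
t: successors {s, u}; []q there: s:T, u:T. ✓
u: successors {s}; []q there: s:T. ✓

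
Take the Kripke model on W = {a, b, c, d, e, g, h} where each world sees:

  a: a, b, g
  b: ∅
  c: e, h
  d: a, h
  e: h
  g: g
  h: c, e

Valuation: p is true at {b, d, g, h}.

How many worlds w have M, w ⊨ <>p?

5

a: successors {a, b, g}; p there: a:F, b:T, g:T. ✓
b: no successors, so <>p fails. ✗
c: successors {e, h}; p there: e:F, h:T. ✓
d: successors {a, h}; p there: a:F, h:T. ✓
e: successors {h}; p there: h:T. ✓
g: successors {g}; p there: g:T. ✓
h: successors {c, e}; p there: c:F, e:F. ✗
Satisfying worlds: {a, c, d, e, g}.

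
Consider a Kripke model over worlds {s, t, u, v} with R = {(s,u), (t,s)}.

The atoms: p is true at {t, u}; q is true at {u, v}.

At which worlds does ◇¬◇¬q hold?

{s, t}

s: successors {u}; ¬◇¬q there: u:T. ✓
t: successors {s}; ¬◇¬q there: s:T. ✓
u: no successors, so ◇¬◇¬q fails. ✗
v: no successors, so ◇¬◇¬q fails. ✗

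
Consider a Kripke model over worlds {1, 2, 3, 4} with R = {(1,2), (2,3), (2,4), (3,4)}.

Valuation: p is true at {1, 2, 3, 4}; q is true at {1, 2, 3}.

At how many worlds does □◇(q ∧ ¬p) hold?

1

1: successors {2}; ◇(q ∧ ¬p) there: 2:F. ✗
2: successors {3, 4}; ◇(q ∧ ¬p) there: 3:F, 4:F. ✗
3: successors {4}; ◇(q ∧ ¬p) there: 4:F. ✗
4: no successors, so □◇(q ∧ ¬p) holds vacuously. ✓
Satisfying worlds: {4}.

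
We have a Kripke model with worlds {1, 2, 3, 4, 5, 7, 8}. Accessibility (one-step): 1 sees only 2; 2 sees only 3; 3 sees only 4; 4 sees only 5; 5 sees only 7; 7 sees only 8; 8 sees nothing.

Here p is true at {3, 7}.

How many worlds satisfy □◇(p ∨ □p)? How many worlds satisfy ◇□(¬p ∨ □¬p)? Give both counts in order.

For □◇(p ∨ □p):
1: successors {2}; ◇(p ∨ □p) there: 2:T. ✓
2: successors {3}; ◇(p ∨ □p) there: 3:F. ✗
3: successors {4}; ◇(p ∨ □p) there: 4:T. ✓
4: successors {5}; ◇(p ∨ □p) there: 5:T. ✓
5: successors {7}; ◇(p ∨ □p) there: 7:T. ✓
7: successors {8}; ◇(p ∨ □p) there: 8:F. ✗
8: no successors, so □◇(p ∨ □p) holds vacuously. ✓
— 5 worlds.
For ◇□(¬p ∨ □¬p):
1: successors {2}; □(¬p ∨ □¬p) there: 2:T. ✓
2: successors {3}; □(¬p ∨ □¬p) there: 3:T. ✓
3: successors {4}; □(¬p ∨ □¬p) there: 4:T. ✓
4: successors {5}; □(¬p ∨ □¬p) there: 5:T. ✓
5: successors {7}; □(¬p ∨ □¬p) there: 7:T. ✓
7: successors {8}; □(¬p ∨ □¬p) there: 8:T. ✓
8: no successors, so ◇□(¬p ∨ □¬p) fails. ✗
— 6 worlds.

5 and 6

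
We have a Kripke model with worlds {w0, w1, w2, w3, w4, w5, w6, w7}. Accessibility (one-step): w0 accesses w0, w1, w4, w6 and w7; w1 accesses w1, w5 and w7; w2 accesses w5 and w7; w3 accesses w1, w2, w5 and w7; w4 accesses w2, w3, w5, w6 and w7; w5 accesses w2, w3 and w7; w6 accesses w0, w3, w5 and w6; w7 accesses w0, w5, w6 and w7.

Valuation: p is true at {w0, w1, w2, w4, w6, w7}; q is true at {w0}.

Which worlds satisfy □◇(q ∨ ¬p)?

{w0, w1, w2, w3, w4, w5, w6, w7}

w0: successors {w0, w1, w4, w6, w7}; ◇(q ∨ ¬p) there: w0:T, w1:T, w4:T, w6:T, w7:T. ✓
w1: successors {w1, w5, w7}; ◇(q ∨ ¬p) there: w1:T, w5:T, w7:T. ✓
w2: successors {w5, w7}; ◇(q ∨ ¬p) there: w5:T, w7:T. ✓
w3: successors {w1, w2, w5, w7}; ◇(q ∨ ¬p) there: w1:T, w2:T, w5:T, w7:T. ✓
w4: successors {w2, w3, w5, w6, w7}; ◇(q ∨ ¬p) there: w2:T, w3:T, w5:T, w6:T, w7:T. ✓
w5: successors {w2, w3, w7}; ◇(q ∨ ¬p) there: w2:T, w3:T, w7:T. ✓
w6: successors {w0, w3, w5, w6}; ◇(q ∨ ¬p) there: w0:T, w3:T, w5:T, w6:T. ✓
w7: successors {w0, w5, w6, w7}; ◇(q ∨ ¬p) there: w0:T, w5:T, w6:T, w7:T. ✓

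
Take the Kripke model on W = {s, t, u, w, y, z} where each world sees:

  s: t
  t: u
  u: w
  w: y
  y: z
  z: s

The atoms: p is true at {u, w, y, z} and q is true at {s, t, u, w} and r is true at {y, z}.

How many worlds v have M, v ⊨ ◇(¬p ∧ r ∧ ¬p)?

0

s: successors {t}; ¬p ∧ r ∧ ¬p there: t:F. ✗
t: successors {u}; ¬p ∧ r ∧ ¬p there: u:F. ✗
u: successors {w}; ¬p ∧ r ∧ ¬p there: w:F. ✗
w: successors {y}; ¬p ∧ r ∧ ¬p there: y:F. ✗
y: successors {z}; ¬p ∧ r ∧ ¬p there: z:F. ✗
z: successors {s}; ¬p ∧ r ∧ ¬p there: s:F. ✗
Satisfying worlds: ∅.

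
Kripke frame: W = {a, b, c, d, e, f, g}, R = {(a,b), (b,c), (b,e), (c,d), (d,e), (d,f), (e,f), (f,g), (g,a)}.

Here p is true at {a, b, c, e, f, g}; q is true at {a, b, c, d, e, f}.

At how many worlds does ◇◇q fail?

a: successors {b}; ◇q there: b:T. ✓
b: successors {c, e}; ◇q there: c:T, e:T. ✓
c: successors {d}; ◇q there: d:T. ✓
d: successors {e, f}; ◇q there: e:T, f:F. ✓
e: successors {f}; ◇q there: f:F. ✗
f: successors {g}; ◇q there: g:T. ✓
g: successors {a}; ◇q there: a:T. ✓
Satisfying worlds: {a, b, c, d, f, g}.
So ◇◇q fails at the other 1 world.

1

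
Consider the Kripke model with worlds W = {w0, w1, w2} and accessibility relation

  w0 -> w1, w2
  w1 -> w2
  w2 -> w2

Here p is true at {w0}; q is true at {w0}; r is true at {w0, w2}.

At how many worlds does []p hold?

w0: successors {w1, w2}; p there: w1:F, w2:F. ✗
w1: successors {w2}; p there: w2:F. ✗
w2: successors {w2}; p there: w2:F. ✗
Satisfying worlds: ∅.

0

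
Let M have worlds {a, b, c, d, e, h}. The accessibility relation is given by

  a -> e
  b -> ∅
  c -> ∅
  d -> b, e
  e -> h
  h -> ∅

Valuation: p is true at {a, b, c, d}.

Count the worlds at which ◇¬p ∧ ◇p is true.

1

a: ◇¬p is T, ◇p is F. ✗
b: ◇¬p is F, ◇p is F. ✗
c: ◇¬p is F, ◇p is F. ✗
d: ◇¬p is T, ◇p is T. ✓
e: ◇¬p is T, ◇p is F. ✗
h: ◇¬p is F, ◇p is F. ✗
Satisfying worlds: {d}.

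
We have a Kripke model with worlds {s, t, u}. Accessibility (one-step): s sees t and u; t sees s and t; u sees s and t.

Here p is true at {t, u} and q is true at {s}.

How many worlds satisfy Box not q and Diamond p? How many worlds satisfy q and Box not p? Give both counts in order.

For Box not q and Diamond p:
s: Box not q is T, Diamond p is T. ✓
t: Box not q is F, Diamond p is T. ✗
u: Box not q is F, Diamond p is T. ✗
— 1 world.
For q and Box not p:
s: q is T, Box not p is F. ✗
t: q is F, Box not p is F. ✗
u: q is F, Box not p is F. ✗
— 0 worlds.

1 and 0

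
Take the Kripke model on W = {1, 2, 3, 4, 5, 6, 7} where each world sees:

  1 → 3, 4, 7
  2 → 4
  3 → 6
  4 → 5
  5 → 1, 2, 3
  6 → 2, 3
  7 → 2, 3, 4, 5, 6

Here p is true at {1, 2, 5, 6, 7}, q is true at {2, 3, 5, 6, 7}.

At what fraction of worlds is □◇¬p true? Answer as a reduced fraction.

2/7

1: successors {3, 4, 7}; ◇¬p there: 3:F, 4:F, 7:T. ✗
2: successors {4}; ◇¬p there: 4:F. ✗
3: successors {6}; ◇¬p there: 6:T. ✓
4: successors {5}; ◇¬p there: 5:T. ✓
5: successors {1, 2, 3}; ◇¬p there: 1:T, 2:T, 3:F. ✗
6: successors {2, 3}; ◇¬p there: 2:T, 3:F. ✗
7: successors {2, 3, 4, 5, 6}; ◇¬p there: 2:T, 3:F, 4:F, 5:T, 6:T. ✗
That's 2 of 7 worlds, so 2/7.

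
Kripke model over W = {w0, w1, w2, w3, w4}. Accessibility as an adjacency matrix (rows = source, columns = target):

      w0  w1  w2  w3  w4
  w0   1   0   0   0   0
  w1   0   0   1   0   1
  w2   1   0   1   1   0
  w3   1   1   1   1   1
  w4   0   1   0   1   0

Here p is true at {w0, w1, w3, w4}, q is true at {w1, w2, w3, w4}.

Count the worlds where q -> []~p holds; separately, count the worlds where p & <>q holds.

For q -> []~p:
w0: q is F, []~p is F. ✓
w1: q is T, []~p is F. ✗
w2: q is T, []~p is F. ✗
w3: q is T, []~p is F. ✗
w4: q is T, []~p is F. ✗
— 1 world.
For p & <>q:
w0: p is T, <>q is F. ✗
w1: p is T, <>q is T. ✓
w2: p is F, <>q is T. ✗
w3: p is T, <>q is T. ✓
w4: p is T, <>q is T. ✓
— 3 worlds.

1 and 3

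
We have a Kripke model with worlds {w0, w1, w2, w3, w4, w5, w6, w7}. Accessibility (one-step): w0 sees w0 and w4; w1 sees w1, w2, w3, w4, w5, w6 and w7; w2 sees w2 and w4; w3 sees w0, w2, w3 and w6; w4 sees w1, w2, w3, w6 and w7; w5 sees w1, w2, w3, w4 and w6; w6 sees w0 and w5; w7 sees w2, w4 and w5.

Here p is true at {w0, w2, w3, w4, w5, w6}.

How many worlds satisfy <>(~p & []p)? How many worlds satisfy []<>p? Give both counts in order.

2 and 8

For <>(~p & []p):
w0: successors {w0, w4}; ~p & []p there: w0:F, w4:F. ✗
w1: successors {w1, w2, w3, w4, w5, w6, w7}; ~p & []p there: w1:F, w2:F, w3:F, w4:F, w5:F, w6:F, w7:T. ✓
w2: successors {w2, w4}; ~p & []p there: w2:F, w4:F. ✗
w3: successors {w0, w2, w3, w6}; ~p & []p there: w0:F, w2:F, w3:F, w6:F. ✗
w4: successors {w1, w2, w3, w6, w7}; ~p & []p there: w1:F, w2:F, w3:F, w6:F, w7:T. ✓
w5: successors {w1, w2, w3, w4, w6}; ~p & []p there: w1:F, w2:F, w3:F, w4:F, w6:F. ✗
w6: successors {w0, w5}; ~p & []p there: w0:F, w5:F. ✗
w7: successors {w2, w4, w5}; ~p & []p there: w2:F, w4:F, w5:F. ✗
— 2 worlds.
For []<>p:
w0: successors {w0, w4}; <>p there: w0:T, w4:T. ✓
w1: successors {w1, w2, w3, w4, w5, w6, w7}; <>p there: w1:T, w2:T, w3:T, w4:T, w5:T, w6:T, w7:T. ✓
w2: successors {w2, w4}; <>p there: w2:T, w4:T. ✓
w3: successors {w0, w2, w3, w6}; <>p there: w0:T, w2:T, w3:T, w6:T. ✓
w4: successors {w1, w2, w3, w6, w7}; <>p there: w1:T, w2:T, w3:T, w6:T, w7:T. ✓
w5: successors {w1, w2, w3, w4, w6}; <>p there: w1:T, w2:T, w3:T, w4:T, w6:T. ✓
w6: successors {w0, w5}; <>p there: w0:T, w5:T. ✓
w7: successors {w2, w4, w5}; <>p there: w2:T, w4:T, w5:T. ✓
— 8 worlds.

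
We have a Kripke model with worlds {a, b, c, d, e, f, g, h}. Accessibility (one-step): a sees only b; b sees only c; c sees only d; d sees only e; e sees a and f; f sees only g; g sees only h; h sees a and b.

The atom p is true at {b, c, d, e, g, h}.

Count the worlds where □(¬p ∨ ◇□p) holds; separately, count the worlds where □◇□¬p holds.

6 and 1

For □(¬p ∨ ◇□p):
a: successors {b}; ¬p ∨ ◇□p there: b:T. ✓
b: successors {c}; ¬p ∨ ◇□p there: c:T. ✓
c: successors {d}; ¬p ∨ ◇□p there: d:F. ✗
d: successors {e}; ¬p ∨ ◇□p there: e:T. ✓
e: successors {a, f}; ¬p ∨ ◇□p there: a:T, f:T. ✓
f: successors {g}; ¬p ∨ ◇□p there: g:F. ✗
g: successors {h}; ¬p ∨ ◇□p there: h:T. ✓
h: successors {a, b}; ¬p ∨ ◇□p there: a:T, b:T. ✓
— 6 worlds.
For □◇□¬p:
a: successors {b}; ◇□¬p there: b:F. ✗
b: successors {c}; ◇□¬p there: c:F. ✗
c: successors {d}; ◇□¬p there: d:T. ✓
d: successors {e}; ◇□¬p there: e:F. ✗
e: successors {a, f}; ◇□¬p there: a:F, f:F. ✗
f: successors {g}; ◇□¬p there: g:F. ✗
g: successors {h}; ◇□¬p there: h:F. ✗
h: successors {a, b}; ◇□¬p there: a:F, b:F. ✗
— 1 world.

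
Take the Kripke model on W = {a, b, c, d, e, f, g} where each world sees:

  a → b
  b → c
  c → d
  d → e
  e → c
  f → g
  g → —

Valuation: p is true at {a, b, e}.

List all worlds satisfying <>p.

{a, d}

a: successors {b}; p there: b:T. ✓
b: successors {c}; p there: c:F. ✗
c: successors {d}; p there: d:F. ✗
d: successors {e}; p there: e:T. ✓
e: successors {c}; p there: c:F. ✗
f: successors {g}; p there: g:F. ✗
g: no successors, so <>p fails. ✗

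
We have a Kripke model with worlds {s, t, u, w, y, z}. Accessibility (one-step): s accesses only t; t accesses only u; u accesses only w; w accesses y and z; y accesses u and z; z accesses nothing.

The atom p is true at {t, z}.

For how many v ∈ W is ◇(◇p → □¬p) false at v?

s: successors {t}; ◇p → □¬p there: t:T. ✓
t: successors {u}; ◇p → □¬p there: u:T. ✓
u: successors {w}; ◇p → □¬p there: w:F. ✗
w: successors {y, z}; ◇p → □¬p there: y:F, z:T. ✓
y: successors {u, z}; ◇p → □¬p there: u:T, z:T. ✓
z: no successors, so ◇(◇p → □¬p) fails. ✗
Satisfying worlds: {s, t, w, y}.
So ◇(◇p → □¬p) fails at the other 2 worlds.

2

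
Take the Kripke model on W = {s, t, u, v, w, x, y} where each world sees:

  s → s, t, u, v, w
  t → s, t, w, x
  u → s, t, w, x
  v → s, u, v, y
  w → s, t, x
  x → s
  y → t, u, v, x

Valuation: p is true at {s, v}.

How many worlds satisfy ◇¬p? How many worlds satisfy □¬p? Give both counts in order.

For ◇¬p:
s: successors {s, t, u, v, w}; ¬p there: s:F, t:T, u:T, v:F, w:T. ✓
t: successors {s, t, w, x}; ¬p there: s:F, t:T, w:T, x:T. ✓
u: successors {s, t, w, x}; ¬p there: s:F, t:T, w:T, x:T. ✓
v: successors {s, u, v, y}; ¬p there: s:F, u:T, v:F, y:T. ✓
w: successors {s, t, x}; ¬p there: s:F, t:T, x:T. ✓
x: successors {s}; ¬p there: s:F. ✗
y: successors {t, u, v, x}; ¬p there: t:T, u:T, v:F, x:T. ✓
— 6 worlds.
For □¬p:
s: successors {s, t, u, v, w}; ¬p there: s:F, t:T, u:T, v:F, w:T. ✗
t: successors {s, t, w, x}; ¬p there: s:F, t:T, w:T, x:T. ✗
u: successors {s, t, w, x}; ¬p there: s:F, t:T, w:T, x:T. ✗
v: successors {s, u, v, y}; ¬p there: s:F, u:T, v:F, y:T. ✗
w: successors {s, t, x}; ¬p there: s:F, t:T, x:T. ✗
x: successors {s}; ¬p there: s:F. ✗
y: successors {t, u, v, x}; ¬p there: t:T, u:T, v:F, x:T. ✗
— 0 worlds.

6 and 0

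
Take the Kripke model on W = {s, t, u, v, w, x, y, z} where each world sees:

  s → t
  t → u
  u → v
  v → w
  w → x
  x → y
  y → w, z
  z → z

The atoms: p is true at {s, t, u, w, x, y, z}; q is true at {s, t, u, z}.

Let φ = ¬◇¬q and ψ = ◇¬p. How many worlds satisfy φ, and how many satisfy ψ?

For ¬◇¬q:
s: ◇¬q is F. ✓
t: ◇¬q is F. ✓
u: ◇¬q is T. ✗
v: ◇¬q is T. ✗
w: ◇¬q is T. ✗
x: ◇¬q is T. ✗
y: ◇¬q is T. ✗
z: ◇¬q is F. ✓
— 3 worlds.
For ◇¬p:
s: successors {t}; ¬p there: t:F. ✗
t: successors {u}; ¬p there: u:F. ✗
u: successors {v}; ¬p there: v:T. ✓
v: successors {w}; ¬p there: w:F. ✗
w: successors {x}; ¬p there: x:F. ✗
x: successors {y}; ¬p there: y:F. ✗
y: successors {w, z}; ¬p there: w:F, z:F. ✗
z: successors {z}; ¬p there: z:F. ✗
— 1 world.

3 and 1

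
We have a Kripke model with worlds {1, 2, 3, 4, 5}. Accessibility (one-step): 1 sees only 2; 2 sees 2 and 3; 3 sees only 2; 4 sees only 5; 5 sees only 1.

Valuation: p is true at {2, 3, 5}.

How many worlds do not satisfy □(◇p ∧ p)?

2

1: successors {2}; ◇p ∧ p there: 2:T. ✓
2: successors {2, 3}; ◇p ∧ p there: 2:T, 3:T. ✓
3: successors {2}; ◇p ∧ p there: 2:T. ✓
4: successors {5}; ◇p ∧ p there: 5:F. ✗
5: successors {1}; ◇p ∧ p there: 1:F. ✗
Satisfying worlds: {1, 2, 3}.
So □(◇p ∧ p) fails at the other 2 worlds.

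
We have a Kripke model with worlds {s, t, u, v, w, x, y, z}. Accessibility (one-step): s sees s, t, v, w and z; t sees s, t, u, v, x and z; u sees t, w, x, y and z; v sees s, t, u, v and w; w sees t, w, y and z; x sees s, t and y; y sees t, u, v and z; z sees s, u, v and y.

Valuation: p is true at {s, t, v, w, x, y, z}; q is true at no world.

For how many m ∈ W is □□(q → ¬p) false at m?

0

s: successors {s, t, v, w, z}; □(q → ¬p) there: s:T, t:T, v:T, w:T, z:T. ✓
t: successors {s, t, u, v, x, z}; □(q → ¬p) there: s:T, t:T, u:T, v:T, x:T, z:T. ✓
u: successors {t, w, x, y, z}; □(q → ¬p) there: t:T, w:T, x:T, y:T, z:T. ✓
v: successors {s, t, u, v, w}; □(q → ¬p) there: s:T, t:T, u:T, v:T, w:T. ✓
w: successors {t, w, y, z}; □(q → ¬p) there: t:T, w:T, y:T, z:T. ✓
x: successors {s, t, y}; □(q → ¬p) there: s:T, t:T, y:T. ✓
y: successors {t, u, v, z}; □(q → ¬p) there: t:T, u:T, v:T, z:T. ✓
z: successors {s, u, v, y}; □(q → ¬p) there: s:T, u:T, v:T, y:T. ✓
Satisfying worlds: {s, t, u, v, w, x, y, z}.
So □□(q → ¬p) fails at the other 0 worlds.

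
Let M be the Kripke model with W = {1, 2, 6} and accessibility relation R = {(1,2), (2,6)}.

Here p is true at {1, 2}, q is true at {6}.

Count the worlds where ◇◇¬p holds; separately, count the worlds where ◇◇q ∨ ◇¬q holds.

1 and 1

For ◇◇¬p:
1: successors {2}; ◇¬p there: 2:T. ✓
2: successors {6}; ◇¬p there: 6:F. ✗
6: no successors, so ◇◇¬p fails. ✗
— 1 world.
For ◇◇q ∨ ◇¬q:
1: ◇◇q is T, ◇¬q is T. ✓
2: ◇◇q is F, ◇¬q is F. ✗
6: ◇◇q is F, ◇¬q is F. ✗
— 1 world.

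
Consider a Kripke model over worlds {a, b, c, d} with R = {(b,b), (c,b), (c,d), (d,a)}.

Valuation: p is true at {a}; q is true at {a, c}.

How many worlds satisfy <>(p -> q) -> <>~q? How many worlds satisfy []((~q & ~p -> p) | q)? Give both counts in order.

3 and 2

For <>(p -> q) -> <>~q:
a: <>(p -> q) is F, <>~q is F. ✓
b: <>(p -> q) is T, <>~q is T. ✓
c: <>(p -> q) is T, <>~q is T. ✓
d: <>(p -> q) is T, <>~q is F. ✗
— 3 worlds.
For []((~q & ~p -> p) | q):
a: no successors, so []((~q & ~p -> p) | q) holds vacuously. ✓
b: successors {b}; (~q & ~p -> p) | q there: b:F. ✗
c: successors {b, d}; (~q & ~p -> p) | q there: b:F, d:F. ✗
d: successors {a}; (~q & ~p -> p) | q there: a:T. ✓
— 2 worlds.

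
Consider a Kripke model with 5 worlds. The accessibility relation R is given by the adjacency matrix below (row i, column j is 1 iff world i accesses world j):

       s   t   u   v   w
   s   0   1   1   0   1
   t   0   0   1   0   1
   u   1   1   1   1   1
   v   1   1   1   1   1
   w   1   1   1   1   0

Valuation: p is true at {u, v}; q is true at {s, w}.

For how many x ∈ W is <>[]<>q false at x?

0

s: successors {t, u, w}; []<>q there: t:T, u:T, w:T. ✓
t: successors {u, w}; []<>q there: u:T, w:T. ✓
u: successors {s, t, u, v, w}; []<>q there: s:T, t:T, u:T, v:T, w:T. ✓
v: successors {s, t, u, v, w}; []<>q there: s:T, t:T, u:T, v:T, w:T. ✓
w: successors {s, t, u, v}; []<>q there: s:T, t:T, u:T, v:T. ✓
Satisfying worlds: {s, t, u, v, w}.
So <>[]<>q fails at the other 0 worlds.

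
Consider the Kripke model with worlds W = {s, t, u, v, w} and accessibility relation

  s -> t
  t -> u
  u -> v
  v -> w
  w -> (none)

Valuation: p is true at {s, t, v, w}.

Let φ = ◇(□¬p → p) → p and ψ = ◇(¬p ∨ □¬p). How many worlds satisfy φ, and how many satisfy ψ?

For ◇(□¬p → p) → p:
s: ◇(□¬p → p) is T, p is T. ✓
t: ◇(□¬p → p) is T, p is T. ✓
u: ◇(□¬p → p) is T, p is F. ✗
v: ◇(□¬p → p) is T, p is T. ✓
w: ◇(□¬p → p) is F, p is T. ✓
— 4 worlds.
For ◇(¬p ∨ □¬p):
s: successors {t}; ¬p ∨ □¬p there: t:T. ✓
t: successors {u}; ¬p ∨ □¬p there: u:T. ✓
u: successors {v}; ¬p ∨ □¬p there: v:F. ✗
v: successors {w}; ¬p ∨ □¬p there: w:T. ✓
w: no successors, so ◇(¬p ∨ □¬p) fails. ✗
— 3 worlds.

4 and 3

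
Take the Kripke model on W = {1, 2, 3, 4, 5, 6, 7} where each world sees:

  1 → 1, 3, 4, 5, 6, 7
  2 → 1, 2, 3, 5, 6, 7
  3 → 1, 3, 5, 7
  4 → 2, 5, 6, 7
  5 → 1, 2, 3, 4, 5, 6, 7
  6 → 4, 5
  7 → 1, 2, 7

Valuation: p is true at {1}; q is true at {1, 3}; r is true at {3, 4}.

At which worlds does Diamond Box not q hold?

{1, 2, 4, 5, 6}

1: successors {1, 3, 4, 5, 6, 7}; Box not q there: 1:F, 3:F, 4:T, 5:F, 6:T, 7:F. ✓
2: successors {1, 2, 3, 5, 6, 7}; Box not q there: 1:F, 2:F, 3:F, 5:F, 6:T, 7:F. ✓
3: successors {1, 3, 5, 7}; Box not q there: 1:F, 3:F, 5:F, 7:F. ✗
4: successors {2, 5, 6, 7}; Box not q there: 2:F, 5:F, 6:T, 7:F. ✓
5: successors {1, 2, 3, 4, 5, 6, 7}; Box not q there: 1:F, 2:F, 3:F, 4:T, 5:F, 6:T, 7:F. ✓
6: successors {4, 5}; Box not q there: 4:T, 5:F. ✓
7: successors {1, 2, 7}; Box not q there: 1:F, 2:F, 7:F. ✗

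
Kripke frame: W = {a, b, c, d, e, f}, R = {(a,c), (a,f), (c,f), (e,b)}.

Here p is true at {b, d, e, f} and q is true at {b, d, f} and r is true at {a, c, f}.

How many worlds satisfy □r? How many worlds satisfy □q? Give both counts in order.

For □r:
a: successors {c, f}; r there: c:T, f:T. ✓
b: no successors, so □r holds vacuously. ✓
c: successors {f}; r there: f:T. ✓
d: no successors, so □r holds vacuously. ✓
e: successors {b}; r there: b:F. ✗
f: no successors, so □r holds vacuously. ✓
— 5 worlds.
For □q:
a: successors {c, f}; q there: c:F, f:T. ✗
b: no successors, so □q holds vacuously. ✓
c: successors {f}; q there: f:T. ✓
d: no successors, so □q holds vacuously. ✓
e: successors {b}; q there: b:T. ✓
f: no successors, so □q holds vacuously. ✓
— 5 worlds.

5 and 5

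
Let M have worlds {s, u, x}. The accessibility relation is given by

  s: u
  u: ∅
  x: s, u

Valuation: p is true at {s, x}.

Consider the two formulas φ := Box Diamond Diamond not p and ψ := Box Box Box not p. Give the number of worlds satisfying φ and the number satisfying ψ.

1 and 3

For Box Diamond Diamond not p:
s: successors {u}; Diamond Diamond not p there: u:F. ✗
u: no successors, so Box Diamond Diamond not p holds vacuously. ✓
x: successors {s, u}; Diamond Diamond not p there: s:F, u:F. ✗
— 1 world.
For Box Box Box not p:
s: successors {u}; Box Box not p there: u:T. ✓
u: no successors, so Box Box Box not p holds vacuously. ✓
x: successors {s, u}; Box Box not p there: s:T, u:T. ✓
— 3 worlds.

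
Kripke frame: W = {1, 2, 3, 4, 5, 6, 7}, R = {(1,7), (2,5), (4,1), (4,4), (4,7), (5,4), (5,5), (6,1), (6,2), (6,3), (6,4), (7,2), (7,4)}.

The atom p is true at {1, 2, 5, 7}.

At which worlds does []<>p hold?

{1, 2, 3, 4, 5, 7}

1: successors {7}; <>p there: 7:T. ✓
2: successors {5}; <>p there: 5:T. ✓
3: no successors, so []<>p holds vacuously. ✓
4: successors {1, 4, 7}; <>p there: 1:T, 4:T, 7:T. ✓
5: successors {4, 5}; <>p there: 4:T, 5:T. ✓
6: successors {1, 2, 3, 4}; <>p there: 1:T, 2:T, 3:F, 4:T. ✗
7: successors {2, 4}; <>p there: 2:T, 4:T. ✓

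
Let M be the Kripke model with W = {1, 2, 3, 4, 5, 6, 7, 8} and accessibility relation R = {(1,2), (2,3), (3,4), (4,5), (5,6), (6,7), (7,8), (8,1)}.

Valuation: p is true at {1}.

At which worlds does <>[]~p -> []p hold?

1: <>[]~p is T, []p is F. ✗
2: <>[]~p is T, []p is F. ✗
3: <>[]~p is T, []p is F. ✗
4: <>[]~p is T, []p is F. ✗
5: <>[]~p is T, []p is F. ✗
6: <>[]~p is T, []p is F. ✗
7: <>[]~p is F, []p is F. ✓
8: <>[]~p is T, []p is T. ✓

{7, 8}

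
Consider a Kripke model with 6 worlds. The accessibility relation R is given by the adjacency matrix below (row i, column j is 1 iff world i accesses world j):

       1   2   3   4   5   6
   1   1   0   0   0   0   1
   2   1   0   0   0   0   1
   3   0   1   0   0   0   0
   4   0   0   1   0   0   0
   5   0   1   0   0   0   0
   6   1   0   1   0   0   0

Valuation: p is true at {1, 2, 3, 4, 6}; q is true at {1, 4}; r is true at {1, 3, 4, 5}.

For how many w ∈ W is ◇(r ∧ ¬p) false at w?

1: successors {1, 6}; r ∧ ¬p there: 1:F, 6:F. ✗
2: successors {1, 6}; r ∧ ¬p there: 1:F, 6:F. ✗
3: successors {2}; r ∧ ¬p there: 2:F. ✗
4: successors {3}; r ∧ ¬p there: 3:F. ✗
5: successors {2}; r ∧ ¬p there: 2:F. ✗
6: successors {1, 3}; r ∧ ¬p there: 1:F, 3:F. ✗
Satisfying worlds: ∅.
So ◇(r ∧ ¬p) fails at the other 6 worlds.

6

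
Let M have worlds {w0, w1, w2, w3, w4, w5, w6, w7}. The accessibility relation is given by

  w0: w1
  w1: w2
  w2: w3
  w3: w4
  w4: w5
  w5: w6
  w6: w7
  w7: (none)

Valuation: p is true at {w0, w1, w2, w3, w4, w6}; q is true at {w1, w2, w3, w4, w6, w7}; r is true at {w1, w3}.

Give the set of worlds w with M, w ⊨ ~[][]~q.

w0: [][]~q is F. ✓
w1: [][]~q is F. ✓
w2: [][]~q is F. ✓
w3: [][]~q is T. ✗
w4: [][]~q is F. ✓
w5: [][]~q is F. ✓
w6: [][]~q is T. ✗
w7: [][]~q is T. ✗

{w0, w1, w2, w4, w5}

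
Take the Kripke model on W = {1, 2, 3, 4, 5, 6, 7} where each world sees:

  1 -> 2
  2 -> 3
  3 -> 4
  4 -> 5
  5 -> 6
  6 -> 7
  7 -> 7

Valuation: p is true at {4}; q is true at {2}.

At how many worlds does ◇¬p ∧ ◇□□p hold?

1: ◇¬p is T, ◇□□p is T. ✓
2: ◇¬p is T, ◇□□p is F. ✗
3: ◇¬p is F, ◇□□p is F. ✗
4: ◇¬p is T, ◇□□p is F. ✗
5: ◇¬p is T, ◇□□p is F. ✗
6: ◇¬p is T, ◇□□p is F. ✗
7: ◇¬p is T, ◇□□p is F. ✗
Satisfying worlds: {1}.

1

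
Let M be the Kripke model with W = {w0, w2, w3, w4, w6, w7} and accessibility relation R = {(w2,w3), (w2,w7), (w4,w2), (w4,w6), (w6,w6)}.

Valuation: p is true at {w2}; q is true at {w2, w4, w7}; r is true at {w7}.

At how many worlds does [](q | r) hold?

3

w0: no successors, so [](q | r) holds vacuously. ✓
w2: successors {w3, w7}; q | r there: w3:F, w7:T. ✗
w3: no successors, so [](q | r) holds vacuously. ✓
w4: successors {w2, w6}; q | r there: w2:T, w6:F. ✗
w6: successors {w6}; q | r there: w6:F. ✗
w7: no successors, so [](q | r) holds vacuously. ✓
Satisfying worlds: {w0, w3, w7}.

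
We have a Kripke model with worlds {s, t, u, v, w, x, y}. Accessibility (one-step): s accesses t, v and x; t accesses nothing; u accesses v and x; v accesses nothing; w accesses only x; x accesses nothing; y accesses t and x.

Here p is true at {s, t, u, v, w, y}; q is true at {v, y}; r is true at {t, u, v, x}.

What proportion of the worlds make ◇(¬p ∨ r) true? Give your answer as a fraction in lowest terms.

4/7

s: successors {t, v, x}; ¬p ∨ r there: t:T, v:T, x:T. ✓
t: no successors, so ◇(¬p ∨ r) fails. ✗
u: successors {v, x}; ¬p ∨ r there: v:T, x:T. ✓
v: no successors, so ◇(¬p ∨ r) fails. ✗
w: successors {x}; ¬p ∨ r there: x:T. ✓
x: no successors, so ◇(¬p ∨ r) fails. ✗
y: successors {t, x}; ¬p ∨ r there: t:T, x:T. ✓
That's 4 of 7 worlds, so 4/7.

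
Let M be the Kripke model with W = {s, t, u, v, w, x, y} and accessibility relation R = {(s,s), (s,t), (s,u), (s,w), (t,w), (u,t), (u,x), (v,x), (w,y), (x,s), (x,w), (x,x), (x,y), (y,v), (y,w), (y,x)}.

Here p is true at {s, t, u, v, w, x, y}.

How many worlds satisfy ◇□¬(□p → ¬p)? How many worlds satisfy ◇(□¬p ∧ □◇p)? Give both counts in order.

For ◇□¬(□p → ¬p):
s: successors {s, t, u, w}; □¬(□p → ¬p) there: s:T, t:T, u:T, w:T. ✓
t: successors {w}; □¬(□p → ¬p) there: w:T. ✓
u: successors {t, x}; □¬(□p → ¬p) there: t:T, x:T. ✓
v: successors {x}; □¬(□p → ¬p) there: x:T. ✓
w: successors {y}; □¬(□p → ¬p) there: y:T. ✓
x: successors {s, w, x, y}; □¬(□p → ¬p) there: s:T, w:T, x:T, y:T. ✓
y: successors {v, w, x}; □¬(□p → ¬p) there: v:T, w:T, x:T. ✓
— 7 worlds.
For ◇(□¬p ∧ □◇p):
s: successors {s, t, u, w}; □¬p ∧ □◇p there: s:F, t:F, u:F, w:F. ✗
t: successors {w}; □¬p ∧ □◇p there: w:F. ✗
u: successors {t, x}; □¬p ∧ □◇p there: t:F, x:F. ✗
v: successors {x}; □¬p ∧ □◇p there: x:F. ✗
w: successors {y}; □¬p ∧ □◇p there: y:F. ✗
x: successors {s, w, x, y}; □¬p ∧ □◇p there: s:F, w:F, x:F, y:F. ✗
y: successors {v, w, x}; □¬p ∧ □◇p there: v:F, w:F, x:F. ✗
— 0 worlds.

7 and 0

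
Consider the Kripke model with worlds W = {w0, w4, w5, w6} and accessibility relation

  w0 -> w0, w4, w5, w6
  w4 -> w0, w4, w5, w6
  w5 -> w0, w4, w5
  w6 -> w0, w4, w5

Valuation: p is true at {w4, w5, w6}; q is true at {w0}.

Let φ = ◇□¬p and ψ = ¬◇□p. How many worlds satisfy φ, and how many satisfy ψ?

For ◇□¬p:
w0: successors {w0, w4, w5, w6}; □¬p there: w0:F, w4:F, w5:F, w6:F. ✗
w4: successors {w0, w4, w5, w6}; □¬p there: w0:F, w4:F, w5:F, w6:F. ✗
w5: successors {w0, w4, w5}; □¬p there: w0:F, w4:F, w5:F. ✗
w6: successors {w0, w4, w5}; □¬p there: w0:F, w4:F, w5:F. ✗
— 0 worlds.
For ¬◇□p:
w0: ◇□p is F. ✓
w4: ◇□p is F. ✓
w5: ◇□p is F. ✓
w6: ◇□p is F. ✓
— 4 worlds.

0 and 4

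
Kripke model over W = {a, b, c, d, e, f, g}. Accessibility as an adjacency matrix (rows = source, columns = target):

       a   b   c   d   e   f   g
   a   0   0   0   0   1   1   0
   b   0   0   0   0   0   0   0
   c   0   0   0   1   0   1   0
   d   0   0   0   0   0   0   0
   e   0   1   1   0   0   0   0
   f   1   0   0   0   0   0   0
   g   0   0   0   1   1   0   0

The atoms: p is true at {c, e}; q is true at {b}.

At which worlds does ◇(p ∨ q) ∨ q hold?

a: ◇(p ∨ q) is T, q is F. ✓
b: ◇(p ∨ q) is F, q is T. ✓
c: ◇(p ∨ q) is F, q is F. ✗
d: ◇(p ∨ q) is F, q is F. ✗
e: ◇(p ∨ q) is T, q is F. ✓
f: ◇(p ∨ q) is F, q is F. ✗
g: ◇(p ∨ q) is T, q is F. ✓

{a, b, e, g}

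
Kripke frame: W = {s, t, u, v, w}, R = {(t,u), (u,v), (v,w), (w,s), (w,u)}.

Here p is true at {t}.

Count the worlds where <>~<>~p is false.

s: no successors, so <>~<>~p fails. ✗
t: successors {u}; ~<>~p there: u:F. ✗
u: successors {v}; ~<>~p there: v:F. ✗
v: successors {w}; ~<>~p there: w:F. ✗
w: successors {s, u}; ~<>~p there: s:T, u:F. ✓
Satisfying worlds: {w}.
So <>~<>~p fails at the other 4 worlds.

4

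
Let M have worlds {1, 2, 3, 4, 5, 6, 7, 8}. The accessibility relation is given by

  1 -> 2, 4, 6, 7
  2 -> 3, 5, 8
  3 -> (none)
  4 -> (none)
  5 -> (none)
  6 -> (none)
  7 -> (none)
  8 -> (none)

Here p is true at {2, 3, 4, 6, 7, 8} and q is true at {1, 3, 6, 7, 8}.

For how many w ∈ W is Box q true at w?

1: successors {2, 4, 6, 7}; q there: 2:F, 4:F, 6:T, 7:T. ✗
2: successors {3, 5, 8}; q there: 3:T, 5:F, 8:T. ✗
3: no successors, so Box q holds vacuously. ✓
4: no successors, so Box q holds vacuously. ✓
5: no successors, so Box q holds vacuously. ✓
6: no successors, so Box q holds vacuously. ✓
7: no successors, so Box q holds vacuously. ✓
8: no successors, so Box q holds vacuously. ✓
Satisfying worlds: {3, 4, 5, 6, 7, 8}.

6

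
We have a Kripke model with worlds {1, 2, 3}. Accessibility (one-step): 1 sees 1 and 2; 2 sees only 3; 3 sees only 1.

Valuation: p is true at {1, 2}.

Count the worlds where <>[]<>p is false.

1

1: successors {1, 2}; []<>p there: 1:F, 2:T. ✓
2: successors {3}; []<>p there: 3:T. ✓
3: successors {1}; []<>p there: 1:F. ✗
Satisfying worlds: {1, 2}.
So <>[]<>p fails at the other 1 world.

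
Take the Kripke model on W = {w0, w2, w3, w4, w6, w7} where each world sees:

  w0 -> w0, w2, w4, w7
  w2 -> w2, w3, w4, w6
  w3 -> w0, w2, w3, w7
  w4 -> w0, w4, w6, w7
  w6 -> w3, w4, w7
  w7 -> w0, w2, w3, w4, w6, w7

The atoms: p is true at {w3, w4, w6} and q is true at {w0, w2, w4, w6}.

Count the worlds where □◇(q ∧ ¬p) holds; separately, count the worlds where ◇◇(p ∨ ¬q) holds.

For □◇(q ∧ ¬p):
w0: successors {w0, w2, w4, w7}; ◇(q ∧ ¬p) there: w0:T, w2:T, w4:T, w7:T. ✓
w2: successors {w2, w3, w4, w6}; ◇(q ∧ ¬p) there: w2:T, w3:T, w4:T, w6:F. ✗
w3: successors {w0, w2, w3, w7}; ◇(q ∧ ¬p) there: w0:T, w2:T, w3:T, w7:T. ✓
w4: successors {w0, w4, w6, w7}; ◇(q ∧ ¬p) there: w0:T, w4:T, w6:F, w7:T. ✗
w6: successors {w3, w4, w7}; ◇(q ∧ ¬p) there: w3:T, w4:T, w7:T. ✓
w7: successors {w0, w2, w3, w4, w6, w7}; ◇(q ∧ ¬p) there: w0:T, w2:T, w3:T, w4:T, w6:F, w7:T. ✗
— 3 worlds.
For ◇◇(p ∨ ¬q):
w0: successors {w0, w2, w4, w7}; ◇(p ∨ ¬q) there: w0:T, w2:T, w4:T, w7:T. ✓
w2: successors {w2, w3, w4, w6}; ◇(p ∨ ¬q) there: w2:T, w3:T, w4:T, w6:T. ✓
w3: successors {w0, w2, w3, w7}; ◇(p ∨ ¬q) there: w0:T, w2:T, w3:T, w7:T. ✓
w4: successors {w0, w4, w6, w7}; ◇(p ∨ ¬q) there: w0:T, w4:T, w6:T, w7:T. ✓
w6: successors {w3, w4, w7}; ◇(p ∨ ¬q) there: w3:T, w4:T, w7:T. ✓
w7: successors {w0, w2, w3, w4, w6, w7}; ◇(p ∨ ¬q) there: w0:T, w2:T, w3:T, w4:T, w6:T, w7:T. ✓
— 6 worlds.

3 and 6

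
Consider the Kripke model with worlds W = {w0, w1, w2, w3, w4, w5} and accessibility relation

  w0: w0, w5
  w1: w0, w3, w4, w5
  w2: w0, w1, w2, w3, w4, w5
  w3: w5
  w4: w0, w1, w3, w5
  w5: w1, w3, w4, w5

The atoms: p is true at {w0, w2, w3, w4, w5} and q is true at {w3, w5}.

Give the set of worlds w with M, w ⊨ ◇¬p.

w0: successors {w0, w5}; ¬p there: w0:F, w5:F. ✗
w1: successors {w0, w3, w4, w5}; ¬p there: w0:F, w3:F, w4:F, w5:F. ✗
w2: successors {w0, w1, w2, w3, w4, w5}; ¬p there: w0:F, w1:T, w2:F, w3:F, w4:F, w5:F. ✓
w3: successors {w5}; ¬p there: w5:F. ✗
w4: successors {w0, w1, w3, w5}; ¬p there: w0:F, w1:T, w3:F, w5:F. ✓
w5: successors {w1, w3, w4, w5}; ¬p there: w1:T, w3:F, w4:F, w5:F. ✓

{w2, w4, w5}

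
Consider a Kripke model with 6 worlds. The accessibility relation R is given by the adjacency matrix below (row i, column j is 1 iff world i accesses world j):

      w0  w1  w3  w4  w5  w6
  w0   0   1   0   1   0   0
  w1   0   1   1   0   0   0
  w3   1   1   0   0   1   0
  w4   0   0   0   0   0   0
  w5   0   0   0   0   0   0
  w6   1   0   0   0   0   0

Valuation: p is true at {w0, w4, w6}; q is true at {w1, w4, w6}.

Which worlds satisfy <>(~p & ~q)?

w0: successors {w1, w4}; ~p & ~q there: w1:F, w4:F. ✗
w1: successors {w1, w3}; ~p & ~q there: w1:F, w3:T. ✓
w3: successors {w0, w1, w5}; ~p & ~q there: w0:F, w1:F, w5:T. ✓
w4: no successors, so <>(~p & ~q) fails. ✗
w5: no successors, so <>(~p & ~q) fails. ✗
w6: successors {w0}; ~p & ~q there: w0:F. ✗

{w1, w3}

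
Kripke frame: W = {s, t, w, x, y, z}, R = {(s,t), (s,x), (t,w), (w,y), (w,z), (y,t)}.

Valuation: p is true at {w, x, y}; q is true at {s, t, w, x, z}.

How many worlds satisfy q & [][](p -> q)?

4

s: q is T, [][](p -> q) is T. ✓
t: q is T, [][](p -> q) is F. ✗
w: q is T, [][](p -> q) is T. ✓
x: q is T, [][](p -> q) is T. ✓
y: q is F, [][](p -> q) is T. ✗
z: q is T, [][](p -> q) is T. ✓
Satisfying worlds: {s, w, x, z}.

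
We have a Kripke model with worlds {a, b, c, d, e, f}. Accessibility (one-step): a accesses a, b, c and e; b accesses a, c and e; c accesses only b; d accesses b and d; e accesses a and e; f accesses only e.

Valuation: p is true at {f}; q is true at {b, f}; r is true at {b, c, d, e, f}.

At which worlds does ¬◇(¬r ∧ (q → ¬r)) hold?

{c, d, f}

a: ◇(¬r ∧ (q → ¬r)) is T. ✗
b: ◇(¬r ∧ (q → ¬r)) is T. ✗
c: ◇(¬r ∧ (q → ¬r)) is F. ✓
d: ◇(¬r ∧ (q → ¬r)) is F. ✓
e: ◇(¬r ∧ (q → ¬r)) is T. ✗
f: ◇(¬r ∧ (q → ¬r)) is F. ✓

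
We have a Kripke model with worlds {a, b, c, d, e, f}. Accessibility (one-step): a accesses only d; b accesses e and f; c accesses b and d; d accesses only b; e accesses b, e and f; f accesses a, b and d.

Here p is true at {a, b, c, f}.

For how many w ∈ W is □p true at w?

1

a: successors {d}; p there: d:F. ✗
b: successors {e, f}; p there: e:F, f:T. ✗
c: successors {b, d}; p there: b:T, d:F. ✗
d: successors {b}; p there: b:T. ✓
e: successors {b, e, f}; p there: b:T, e:F, f:T. ✗
f: successors {a, b, d}; p there: a:T, b:T, d:F. ✗
Satisfying worlds: {d}.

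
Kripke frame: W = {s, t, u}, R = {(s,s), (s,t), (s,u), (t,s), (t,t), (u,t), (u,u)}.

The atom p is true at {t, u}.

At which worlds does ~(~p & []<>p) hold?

s: ~p & []<>p is T. ✗
t: ~p & []<>p is F. ✓
u: ~p & []<>p is F. ✓

{t, u}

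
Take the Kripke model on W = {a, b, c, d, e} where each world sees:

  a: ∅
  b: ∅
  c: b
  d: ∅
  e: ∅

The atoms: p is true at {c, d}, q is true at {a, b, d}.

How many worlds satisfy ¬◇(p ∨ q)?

a: ◇(p ∨ q) is F. ✓
b: ◇(p ∨ q) is F. ✓
c: ◇(p ∨ q) is T. ✗
d: ◇(p ∨ q) is F. ✓
e: ◇(p ∨ q) is F. ✓
Satisfying worlds: {a, b, d, e}.

4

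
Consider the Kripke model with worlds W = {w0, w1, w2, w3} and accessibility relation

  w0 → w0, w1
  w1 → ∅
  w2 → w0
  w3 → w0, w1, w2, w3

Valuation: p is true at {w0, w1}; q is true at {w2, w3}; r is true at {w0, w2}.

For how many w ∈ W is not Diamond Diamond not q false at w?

w0: Diamond Diamond not q is T. ✗
w1: Diamond Diamond not q is F. ✓
w2: Diamond Diamond not q is T. ✗
w3: Diamond Diamond not q is T. ✗
Satisfying worlds: {w1}.
So not Diamond Diamond not q fails at the other 3 worlds.

3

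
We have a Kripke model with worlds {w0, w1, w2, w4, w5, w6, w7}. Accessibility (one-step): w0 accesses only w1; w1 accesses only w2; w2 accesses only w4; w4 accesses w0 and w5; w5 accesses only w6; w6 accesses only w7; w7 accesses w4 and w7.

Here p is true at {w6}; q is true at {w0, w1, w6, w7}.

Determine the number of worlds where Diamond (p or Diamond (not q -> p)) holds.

5

w0: successors {w1}; p or Diamond (not q -> p) there: w1:F. ✗
w1: successors {w2}; p or Diamond (not q -> p) there: w2:F. ✗
w2: successors {w4}; p or Diamond (not q -> p) there: w4:T. ✓
w4: successors {w0, w5}; p or Diamond (not q -> p) there: w0:T, w5:T. ✓
w5: successors {w6}; p or Diamond (not q -> p) there: w6:T. ✓
w6: successors {w7}; p or Diamond (not q -> p) there: w7:T. ✓
w7: successors {w4, w7}; p or Diamond (not q -> p) there: w4:T, w7:T. ✓
Satisfying worlds: {w2, w4, w5, w6, w7}.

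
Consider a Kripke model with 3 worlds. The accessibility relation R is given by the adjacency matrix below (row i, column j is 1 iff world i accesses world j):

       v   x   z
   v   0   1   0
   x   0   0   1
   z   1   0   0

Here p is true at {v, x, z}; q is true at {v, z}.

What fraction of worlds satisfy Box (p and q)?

v: successors {x}; p and q there: x:F. ✗
x: successors {z}; p and q there: z:T. ✓
z: successors {v}; p and q there: v:T. ✓
That's 2 of 3 worlds, so 2/3.

2/3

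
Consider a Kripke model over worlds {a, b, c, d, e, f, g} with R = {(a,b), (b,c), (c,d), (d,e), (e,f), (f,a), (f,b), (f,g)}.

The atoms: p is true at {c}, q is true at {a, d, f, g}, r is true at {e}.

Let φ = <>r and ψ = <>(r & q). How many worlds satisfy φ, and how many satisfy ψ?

For <>r:
a: successors {b}; r there: b:F. ✗
b: successors {c}; r there: c:F. ✗
c: successors {d}; r there: d:F. ✗
d: successors {e}; r there: e:T. ✓
e: successors {f}; r there: f:F. ✗
f: successors {a, b, g}; r there: a:F, b:F, g:F. ✗
g: no successors, so <>r fails. ✗
— 1 world.
For <>(r & q):
a: successors {b}; r & q there: b:F. ✗
b: successors {c}; r & q there: c:F. ✗
c: successors {d}; r & q there: d:F. ✗
d: successors {e}; r & q there: e:F. ✗
e: successors {f}; r & q there: f:F. ✗
f: successors {a, b, g}; r & q there: a:F, b:F, g:F. ✗
g: no successors, so <>(r & q) fails. ✗
— 0 worlds.

1 and 0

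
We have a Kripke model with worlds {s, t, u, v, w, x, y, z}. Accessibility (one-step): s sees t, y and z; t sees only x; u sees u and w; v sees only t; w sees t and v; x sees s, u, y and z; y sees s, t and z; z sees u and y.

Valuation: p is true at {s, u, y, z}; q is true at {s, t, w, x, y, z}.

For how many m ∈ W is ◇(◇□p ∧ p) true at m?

s: successors {t, y, z}; ◇□p ∧ p there: t:F, y:T, z:F. ✓
t: successors {x}; ◇□p ∧ p there: x:F. ✗
u: successors {u, w}; ◇□p ∧ p there: u:F, w:F. ✗
v: successors {t}; ◇□p ∧ p there: t:F. ✗
w: successors {t, v}; ◇□p ∧ p there: t:F, v:F. ✗
x: successors {s, u, y, z}; ◇□p ∧ p there: s:T, u:F, y:T, z:F. ✓
y: successors {s, t, z}; ◇□p ∧ p there: s:T, t:F, z:F. ✓
z: successors {u, y}; ◇□p ∧ p there: u:F, y:T. ✓
Satisfying worlds: {s, x, y, z}.

4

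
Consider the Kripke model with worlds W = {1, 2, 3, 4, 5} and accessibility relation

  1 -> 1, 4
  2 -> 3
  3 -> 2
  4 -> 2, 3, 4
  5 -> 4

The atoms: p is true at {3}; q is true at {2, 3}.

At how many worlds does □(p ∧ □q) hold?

1

1: successors {1, 4}; p ∧ □q there: 1:F, 4:F. ✗
2: successors {3}; p ∧ □q there: 3:T. ✓
3: successors {2}; p ∧ □q there: 2:F. ✗
4: successors {2, 3, 4}; p ∧ □q there: 2:F, 3:T, 4:F. ✗
5: successors {4}; p ∧ □q there: 4:F. ✗
Satisfying worlds: {2}.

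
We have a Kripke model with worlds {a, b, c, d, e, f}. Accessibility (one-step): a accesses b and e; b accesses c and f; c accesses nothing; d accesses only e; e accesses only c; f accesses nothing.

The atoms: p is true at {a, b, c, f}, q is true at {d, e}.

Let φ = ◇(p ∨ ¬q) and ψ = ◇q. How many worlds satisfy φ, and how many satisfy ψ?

3 and 2

For ◇(p ∨ ¬q):
a: successors {b, e}; p ∨ ¬q there: b:T, e:F. ✓
b: successors {c, f}; p ∨ ¬q there: c:T, f:T. ✓
c: no successors, so ◇(p ∨ ¬q) fails. ✗
d: successors {e}; p ∨ ¬q there: e:F. ✗
e: successors {c}; p ∨ ¬q there: c:T. ✓
f: no successors, so ◇(p ∨ ¬q) fails. ✗
— 3 worlds.
For ◇q:
a: successors {b, e}; q there: b:F, e:T. ✓
b: successors {c, f}; q there: c:F, f:F. ✗
c: no successors, so ◇q fails. ✗
d: successors {e}; q there: e:T. ✓
e: successors {c}; q there: c:F. ✗
f: no successors, so ◇q fails. ✗
— 2 worlds.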